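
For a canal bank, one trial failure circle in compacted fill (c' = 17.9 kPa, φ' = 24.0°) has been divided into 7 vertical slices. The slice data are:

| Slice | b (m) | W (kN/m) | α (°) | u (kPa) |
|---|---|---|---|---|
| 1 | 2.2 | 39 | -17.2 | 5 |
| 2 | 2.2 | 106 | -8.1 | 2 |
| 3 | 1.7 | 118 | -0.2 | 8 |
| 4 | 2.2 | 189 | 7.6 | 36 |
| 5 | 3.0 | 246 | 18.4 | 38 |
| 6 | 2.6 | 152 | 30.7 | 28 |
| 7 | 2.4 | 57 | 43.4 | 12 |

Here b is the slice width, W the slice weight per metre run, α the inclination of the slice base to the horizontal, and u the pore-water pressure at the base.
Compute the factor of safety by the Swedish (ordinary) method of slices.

FS = 2.82

Ordinary method of slices: FS = Σ[c'·Δl_i + (W_i cosα_i − u_i·Δl_i)·tanφ'] / Σ W_i sinα_i, with Δl_i = b_i / cosα_i.
Slice 1: Δl = 2.2/cos(-17.2°) = 2.303 m; N'_1 = 39·cos(-17.2°) − 5·2.303 = 25.7; c'Δl = 41.22; W sinα = -11.5
Slice 2: Δl = 2.2/cos(-8.1°) = 2.222 m; N'_2 = 106·cos(-8.1°) − 2·2.222 = 100.5; c'Δl = 39.78; W sinα = -14.9
Slice 3: Δl = 1.7/cos(-0.2°) = 1.700 m; N'_3 = 118·cos(-0.2°) − 8·1.700 = 104.4; c'Δl = 30.43; W sinα = -0.4
Slice 4: Δl = 2.2/cos7.6° = 2.219 m; N'_4 = 189·cos7.6° − 36·2.219 = 107.4; c'Δl = 39.73; W sinα = 25.0
Slice 5: Δl = 3.0/cos18.4° = 3.162 m; N'_5 = 246·cos18.4° − 38·3.162 = 113.3; c'Δl = 56.59; W sinα = 77.6
Slice 6: Δl = 2.6/cos30.7° = 3.024 m; N'_6 = 152·cos30.7° − 28·3.024 = 46.0; c'Δl = 54.13; W sinα = 77.6
Slice 7: Δl = 2.4/cos43.4° = 3.303 m; N'_7 = 57·cos43.4° − 12·3.303 = 1.8; c'Δl = 59.13; W sinα = 39.2
Σc'Δl = 321.0 kN/m; ΣN' = 499.2 kN/m; ΣW sinα = 192.5 kN/m
Resisting = 321.0 + 499.2·tan24.0° = 321.0 + 222.2 = 543.2 kN/m
FS = 543.2 / 192.5 = 2.822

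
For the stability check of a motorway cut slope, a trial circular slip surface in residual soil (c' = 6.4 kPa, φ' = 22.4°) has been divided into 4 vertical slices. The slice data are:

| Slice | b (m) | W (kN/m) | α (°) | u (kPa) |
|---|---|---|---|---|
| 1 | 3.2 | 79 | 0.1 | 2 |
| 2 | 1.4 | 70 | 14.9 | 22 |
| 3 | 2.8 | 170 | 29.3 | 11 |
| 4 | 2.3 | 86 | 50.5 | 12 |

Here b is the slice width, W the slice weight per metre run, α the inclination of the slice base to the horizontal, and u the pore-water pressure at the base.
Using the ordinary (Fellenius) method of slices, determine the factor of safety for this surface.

Ordinary method of slices: FS = Σ[c'·Δl_i + (W_i cosα_i − u_i·Δl_i)·tanφ'] / Σ W_i sinα_i, with Δl_i = b_i / cosα_i.
Slice 1: Δl = 3.2/cos0.1° = 3.200 m; N'_1 = 79·cos0.1° − 2·3.200 = 72.6; c'Δl = 20.48; W sinα = 0.1
Slice 2: Δl = 1.4/cos14.9° = 1.449 m; N'_2 = 70·cos14.9° − 22·1.449 = 35.8; c'Δl = 9.27; W sinα = 18.0
Slice 3: Δl = 2.8/cos29.3° = 3.211 m; N'_3 = 170·cos29.3° − 11·3.211 = 112.9; c'Δl = 20.55; W sinα = 83.2
Slice 4: Δl = 2.3/cos50.5° = 3.616 m; N'_4 = 86·cos50.5° − 12·3.616 = 11.3; c'Δl = 23.14; W sinα = 66.4
Σc'Δl = 73.4 kN/m; ΣN' = 232.6 kN/m; ΣW sinα = 167.7 kN/m
Resisting = 73.4 + 232.6·tan22.4° = 73.4 + 95.9 = 169.3 kN/m
FS = 169.3 / 167.7 = 1.010

FS = 1.01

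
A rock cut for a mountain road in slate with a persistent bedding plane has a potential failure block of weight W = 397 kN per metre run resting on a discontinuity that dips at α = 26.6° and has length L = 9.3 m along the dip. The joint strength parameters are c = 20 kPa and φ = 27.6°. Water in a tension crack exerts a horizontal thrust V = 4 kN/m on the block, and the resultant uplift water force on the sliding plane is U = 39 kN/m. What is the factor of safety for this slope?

Resolving the block weight along and normal to the plane and applying the Mohr–Coulomb strength on the joint:
N' = W cosα − U − V sinα = 397·cos26.6° − 39 − 4·sin26.6° = 314.2 kN/m
Driving force T = W sinα + V cosα = 397·sin26.6° + 4·cos26.6° = 181.3 kN/m
Resisting force R = c·L + N'·tanφ = 20·9.3 + 314.2·tan27.6° = 186.0 + 164.3 = 350.3 kN/m
FS = R / T = 350.3 / 181.3 = 1.932

FS = 1.93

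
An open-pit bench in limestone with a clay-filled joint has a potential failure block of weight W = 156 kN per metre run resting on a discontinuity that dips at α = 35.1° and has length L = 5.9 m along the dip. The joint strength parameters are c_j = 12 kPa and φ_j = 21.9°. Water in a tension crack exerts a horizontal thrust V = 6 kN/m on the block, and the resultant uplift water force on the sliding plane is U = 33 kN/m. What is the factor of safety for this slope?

FS = 1.14

Resolving the block weight along and normal to the plane and applying the Mohr–Coulomb strength on the joint:
N' = W cosα − U − V sinα = 156·cos35.1° − 33 − 6·sin35.1° = 91.2 kN/m
Driving force T = W sinα + V cosα = 156·sin35.1° + 6·cos35.1° = 94.6 kN/m
Resisting force R = c_j·L + N'·tanφ_j = 12·5.9 + 91.2·tan21.9° = 70.8 + 36.7 = 107.5 kN/m
FS = R / T = 107.5 / 94.6 = 1.136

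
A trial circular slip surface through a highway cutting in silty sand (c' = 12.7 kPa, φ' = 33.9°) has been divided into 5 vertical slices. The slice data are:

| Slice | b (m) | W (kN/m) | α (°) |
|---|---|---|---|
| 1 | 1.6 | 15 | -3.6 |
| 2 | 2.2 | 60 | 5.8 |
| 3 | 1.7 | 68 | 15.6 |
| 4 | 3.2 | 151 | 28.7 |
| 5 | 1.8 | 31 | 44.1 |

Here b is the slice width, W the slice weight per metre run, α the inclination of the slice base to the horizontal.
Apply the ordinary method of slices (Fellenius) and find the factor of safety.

FS = 2.95

Ordinary method of slices: FS = Σ[c'·Δl_i + (W_i cosα_i)·tanφ'] / Σ W_i sinα_i, with Δl_i = b_i / cosα_i.
Slice 1: Δl = 1.6/cos(-3.6°) = 1.603 m; N'_1 = 15·cos(-3.6°) = 15.0; c'Δl = 20.36; W sinα = -0.9
Slice 2: Δl = 2.2/cos5.8° = 2.211 m; N'_2 = 60·cos5.8° = 59.7; c'Δl = 28.08; W sinα = 6.1
Slice 3: Δl = 1.7/cos15.6° = 1.765 m; N'_3 = 68·cos15.6° = 65.5; c'Δl = 22.42; W sinα = 18.3
Slice 4: Δl = 3.2/cos28.7° = 3.648 m; N'_4 = 151·cos28.7° = 132.4; c'Δl = 46.33; W sinα = 72.5
Slice 5: Δl = 1.8/cos44.1° = 2.507 m; N'_5 = 31·cos44.1° = 22.3; c'Δl = 31.83; W sinα = 21.6
Σc'Δl = 149.0 kN/m; ΣN' = 294.9 kN/m; ΣW sinα = 117.5 kN/m
Resisting = 149.0 + 294.9·tan33.9° = 149.0 + 198.1 = 347.2 kN/m
FS = 347.2 / 117.5 = 2.955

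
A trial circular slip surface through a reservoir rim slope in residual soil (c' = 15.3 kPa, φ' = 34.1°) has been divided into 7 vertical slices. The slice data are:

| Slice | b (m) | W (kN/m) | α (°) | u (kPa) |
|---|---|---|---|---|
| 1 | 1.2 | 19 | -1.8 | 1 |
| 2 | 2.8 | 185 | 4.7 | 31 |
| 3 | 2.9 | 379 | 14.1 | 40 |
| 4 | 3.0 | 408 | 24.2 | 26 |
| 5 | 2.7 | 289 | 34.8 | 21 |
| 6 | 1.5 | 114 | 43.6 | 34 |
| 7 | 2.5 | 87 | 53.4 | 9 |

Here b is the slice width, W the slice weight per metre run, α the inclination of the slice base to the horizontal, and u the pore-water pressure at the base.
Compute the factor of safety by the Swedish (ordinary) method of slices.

FS = 1.49

Ordinary method of slices: FS = Σ[c'·Δl_i + (W_i cosα_i − u_i·Δl_i)·tanφ'] / Σ W_i sinα_i, with Δl_i = b_i / cosα_i.
Slice 1: Δl = 1.2/cos(-1.8°) = 1.201 m; N'_1 = 19·cos(-1.8°) − 1·1.201 = 17.8; c'Δl = 18.37; W sinα = -0.6
Slice 2: Δl = 2.8/cos4.7° = 2.809 m; N'_2 = 185·cos4.7° − 31·2.809 = 97.3; c'Δl = 42.98; W sinα = 15.2
Slice 3: Δl = 2.9/cos14.1° = 2.990 m; N'_3 = 379·cos14.1° − 40·2.990 = 248.0; c'Δl = 45.75; W sinα = 92.3
Slice 4: Δl = 3.0/cos24.2° = 3.289 m; N'_4 = 408·cos24.2° − 26·3.289 = 286.6; c'Δl = 50.32; W sinα = 167.2
Slice 5: Δl = 2.7/cos34.8° = 3.288 m; N'_5 = 289·cos34.8° − 21·3.288 = 168.3; c'Δl = 50.31; W sinα = 164.9
Slice 6: Δl = 1.5/cos43.6° = 2.071 m; N'_6 = 114·cos43.6° − 34·2.071 = 12.1; c'Δl = 31.69; W sinα = 78.6
Slice 7: Δl = 2.5/cos53.4° = 4.193 m; N'_7 = 87·cos53.4° − 9·4.193 = 14.1; c'Δl = 64.15; W sinα = 69.8
Σc'Δl = 303.6 kN/m; ΣN' = 844.2 kN/m; ΣW sinα = 587.5 kN/m
Resisting = 303.6 + 844.2·tan34.1° = 303.6 + 571.6 = 875.2 kN/m
FS = 875.2 / 587.5 = 1.490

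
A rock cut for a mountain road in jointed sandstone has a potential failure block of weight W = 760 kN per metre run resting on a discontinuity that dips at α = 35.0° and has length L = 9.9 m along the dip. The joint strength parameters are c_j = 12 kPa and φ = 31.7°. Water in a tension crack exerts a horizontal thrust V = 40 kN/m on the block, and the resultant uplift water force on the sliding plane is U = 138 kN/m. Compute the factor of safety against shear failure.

Resolving the block weight along and normal to the plane and applying the Mohr–Coulomb strength on the joint:
N' = W cosα − U − V sinα = 760·cos35.0° − 138 − 40·sin35.0° = 461.6 kN/m
Driving force T = W sinα + V cosα = 760·sin35.0° + 40·cos35.0° = 468.7 kN/m
Resisting force R = c_j·L + N'·tanφ = 12·9.9 + 461.6·tan31.7° = 118.8 + 285.1 = 403.9 kN/m
FS = R / T = 403.9 / 468.7 = 0.862

FS = 0.86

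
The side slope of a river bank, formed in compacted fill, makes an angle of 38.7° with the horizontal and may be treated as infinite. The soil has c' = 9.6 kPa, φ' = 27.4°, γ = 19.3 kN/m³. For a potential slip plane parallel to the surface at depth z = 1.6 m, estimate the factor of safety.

FS = 1.28

For an infinite slope with a slip plane parallel to the surface (no pore pressure): FS = [c' + γz cos²β tanφ'] / [γz sinβ cosβ].
γz = 19.3·1.6 = 30.88 kN/m²
Numerator = 9.6 + 30.88·cos²38.7°·tan27.4° = 9.6 + 30.88·0.6091·0.5184 = 19.349 kPa
Denominator = 30.88·sin38.7°·cos38.7° = 30.88·0.6252·0.7804 = 15.068 kPa
FS = 19.349 / 15.068 = 1.284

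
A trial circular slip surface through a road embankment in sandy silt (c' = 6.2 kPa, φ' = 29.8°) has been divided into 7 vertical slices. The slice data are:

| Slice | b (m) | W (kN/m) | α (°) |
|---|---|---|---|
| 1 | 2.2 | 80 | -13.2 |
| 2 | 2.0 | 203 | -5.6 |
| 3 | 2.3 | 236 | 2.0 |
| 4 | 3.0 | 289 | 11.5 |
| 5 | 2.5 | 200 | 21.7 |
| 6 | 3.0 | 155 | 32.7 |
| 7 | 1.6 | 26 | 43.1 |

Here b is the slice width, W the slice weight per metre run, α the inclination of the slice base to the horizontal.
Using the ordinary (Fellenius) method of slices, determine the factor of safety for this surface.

FS = 3.75

Ordinary method of slices: FS = Σ[c'·Δl_i + (W_i cosα_i)·tanφ'] / Σ W_i sinα_i, with Δl_i = b_i / cosα_i.
Slice 1: Δl = 2.2/cos(-13.2°) = 2.260 m; N'_1 = 80·cos(-13.2°) = 77.9; c'Δl = 14.01; W sinα = -18.3
Slice 2: Δl = 2.0/cos(-5.6°) = 2.010 m; N'_2 = 203·cos(-5.6°) = 202.0; c'Δl = 12.46; W sinα = -19.8
Slice 3: Δl = 2.3/cos2.0° = 2.301 m; N'_3 = 236·cos2.0° = 235.9; c'Δl = 14.27; W sinα = 8.2
Slice 4: Δl = 3.0/cos11.5° = 3.061 m; N'_4 = 289·cos11.5° = 283.2; c'Δl = 18.98; W sinα = 57.6
Slice 5: Δl = 2.5/cos21.7° = 2.691 m; N'_5 = 200·cos21.7° = 185.8; c'Δl = 16.68; W sinα = 73.9
Slice 6: Δl = 3.0/cos32.7° = 3.565 m; N'_6 = 155·cos32.7° = 130.4; c'Δl = 22.10; W sinα = 83.7
Slice 7: Δl = 1.6/cos43.1° = 2.191 m; N'_7 = 26·cos43.1° = 19.0; c'Δl = 13.59; W sinα = 17.8
Σc'Δl = 112.1 kN/m; ΣN' = 1134.2 kN/m; ΣW sinα = 203.2 kN/m
Resisting = 112.1 + 1134.2·tan29.8° = 112.1 + 649.6 = 761.7 kN/m
FS = 761.7 / 203.2 = 3.748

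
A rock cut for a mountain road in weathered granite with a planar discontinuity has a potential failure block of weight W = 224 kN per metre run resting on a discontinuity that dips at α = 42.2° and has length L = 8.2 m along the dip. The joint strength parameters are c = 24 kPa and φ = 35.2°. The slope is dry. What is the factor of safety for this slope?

FS = 2.09

Resolving the block weight along and normal to the plane and applying the Mohr–Coulomb strength on the joint:
N' = W cosα = 224·cos42.2° = 165.9 kN/m
Driving force T = W sinα = 224·sin42.2° = 150.5 kN/m
Resisting force R = c·L + N'·tanφ = 24·8.2 + 165.9·tan35.2° = 196.8 + 117.1 = 313.9 kN/m
FS = R / T = 313.9 / 150.5 = 2.086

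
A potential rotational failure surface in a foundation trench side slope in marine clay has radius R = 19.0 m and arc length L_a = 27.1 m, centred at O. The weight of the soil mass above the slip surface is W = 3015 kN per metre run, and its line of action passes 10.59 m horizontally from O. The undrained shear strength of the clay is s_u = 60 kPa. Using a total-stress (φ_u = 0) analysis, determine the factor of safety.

Taking moments about the centre O, the resisting moment is provided by the undrained shear strength acting along the arc:
M_R = s_u·L_a·R = 60·27.10·19.0 = 30894.0 kN·m/m
M_D = W·d = 3015·10.59 = 31928.8 kN·m/m
FS = M_R / M_D = 30894.0 / 31928.8 = 0.968

FS = 0.97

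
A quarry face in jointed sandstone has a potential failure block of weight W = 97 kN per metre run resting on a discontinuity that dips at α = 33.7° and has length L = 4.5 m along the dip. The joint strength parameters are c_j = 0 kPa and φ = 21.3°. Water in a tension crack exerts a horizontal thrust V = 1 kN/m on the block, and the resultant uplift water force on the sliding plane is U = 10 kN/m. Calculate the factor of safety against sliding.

FS = 0.50

Resolving the block weight along and normal to the plane and applying the Mohr–Coulomb strength on the joint:
N' = W cosα − U − V sinα = 97·cos33.7° − 10 − 1·sin33.7° = 70.1 kN/m
Driving force T = W sinα + V cosα = 97·sin33.7° + 1·cos33.7° = 54.7 kN/m
Resisting force R = c_j·L + N'·tanφ = 0·4.5 + 70.1·tan21.3° = 0.0 + 27.3 = 27.3 kN/m
FS = R / T = 27.3 / 54.7 = 0.500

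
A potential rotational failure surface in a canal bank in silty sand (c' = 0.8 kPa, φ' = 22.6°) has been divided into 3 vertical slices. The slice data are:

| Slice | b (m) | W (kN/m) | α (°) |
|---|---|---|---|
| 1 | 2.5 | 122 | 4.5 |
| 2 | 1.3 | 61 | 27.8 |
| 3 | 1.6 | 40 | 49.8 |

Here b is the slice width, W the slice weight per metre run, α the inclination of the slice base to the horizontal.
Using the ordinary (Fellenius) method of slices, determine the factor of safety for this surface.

FS = 1.30

Ordinary method of slices: FS = Σ[c'·Δl_i + (W_i cosα_i)·tanφ'] / Σ W_i sinα_i, with Δl_i = b_i / cosα_i.
Slice 1: Δl = 2.5/cos4.5° = 2.508 m; N'_1 = 122·cos4.5° = 121.6; c'Δl = 2.01; W sinα = 9.6
Slice 2: Δl = 1.3/cos27.8° = 1.470 m; N'_2 = 61·cos27.8° = 54.0; c'Δl = 1.18; W sinα = 28.4
Slice 3: Δl = 1.6/cos49.8° = 2.479 m; N'_3 = 40·cos49.8° = 25.8; c'Δl = 1.98; W sinα = 30.6
Σc'Δl = 5.2 kN/m; ΣN' = 201.4 kN/m; ΣW sinα = 68.6 kN/m
Resisting = 5.2 + 201.4·tan22.6° = 5.2 + 83.8 = 89.0 kN/m
FS = 89.0 / 68.6 = 1.298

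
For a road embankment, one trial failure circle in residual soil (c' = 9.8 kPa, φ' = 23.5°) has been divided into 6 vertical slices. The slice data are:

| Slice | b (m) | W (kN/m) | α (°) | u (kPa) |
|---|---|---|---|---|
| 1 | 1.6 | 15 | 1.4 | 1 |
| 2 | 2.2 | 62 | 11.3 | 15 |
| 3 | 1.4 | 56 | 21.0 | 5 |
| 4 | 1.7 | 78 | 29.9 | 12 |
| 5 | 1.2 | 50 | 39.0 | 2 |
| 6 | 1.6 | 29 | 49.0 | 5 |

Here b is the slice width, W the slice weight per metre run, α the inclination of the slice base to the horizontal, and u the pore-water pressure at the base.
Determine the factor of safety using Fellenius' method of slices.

Ordinary method of slices: FS = Σ[c'·Δl_i + (W_i cosα_i − u_i·Δl_i)·tanφ'] / Σ W_i sinα_i, with Δl_i = b_i / cosα_i.
Slice 1: Δl = 1.6/cos1.4° = 1.600 m; N'_1 = 15·cos1.4° − 1·1.600 = 13.4; c'Δl = 15.68; W sinα = 0.4
Slice 2: Δl = 2.2/cos11.3° = 2.243 m; N'_2 = 62·cos11.3° − 15·2.243 = 27.1; c'Δl = 21.99; W sinα = 12.1
Slice 3: Δl = 1.4/cos21.0° = 1.500 m; N'_3 = 56·cos21.0° − 5·1.500 = 44.8; c'Δl = 14.70; W sinα = 20.1
Slice 4: Δl = 1.7/cos29.9° = 1.961 m; N'_4 = 78·cos29.9° − 12·1.961 = 44.1; c'Δl = 19.22; W sinα = 38.9
Slice 5: Δl = 1.2/cos39.0° = 1.544 m; N'_5 = 50·cos39.0° − 2·1.544 = 35.8; c'Δl = 15.13; W sinα = 31.5
Slice 6: Δl = 1.6/cos49.0° = 2.439 m; N'_6 = 29·cos49.0° − 5·2.439 = 6.8; c'Δl = 23.90; W sinα = 21.9
Σc'Δl = 110.6 kN/m; ΣN' = 172.0 kN/m; ΣW sinα = 124.8 kN/m
Resisting = 110.6 + 172.0·tan23.5° = 110.6 + 74.8 = 185.4 kN/m
FS = 185.4 / 124.8 = 1.485

FS = 1.49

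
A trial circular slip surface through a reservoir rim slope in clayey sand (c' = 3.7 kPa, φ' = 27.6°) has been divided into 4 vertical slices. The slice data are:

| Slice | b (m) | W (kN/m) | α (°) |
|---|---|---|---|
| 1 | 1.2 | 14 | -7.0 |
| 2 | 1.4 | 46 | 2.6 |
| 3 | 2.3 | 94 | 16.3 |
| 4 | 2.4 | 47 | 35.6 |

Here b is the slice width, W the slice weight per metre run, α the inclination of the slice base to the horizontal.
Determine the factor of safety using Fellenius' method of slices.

FS = 2.36

Ordinary method of slices: FS = Σ[c'·Δl_i + (W_i cosα_i)·tanφ'] / Σ W_i sinα_i, with Δl_i = b_i / cosα_i.
Slice 1: Δl = 1.2/cos(-7.0°) = 1.209 m; N'_1 = 14·cos(-7.0°) = 13.9; c'Δl = 4.47; W sinα = -1.7
Slice 2: Δl = 1.4/cos2.6° = 1.401 m; N'_2 = 46·cos2.6° = 46.0; c'Δl = 5.19; W sinα = 2.1
Slice 3: Δl = 2.3/cos16.3° = 2.396 m; N'_3 = 94·cos16.3° = 90.2; c'Δl = 8.87; W sinα = 26.4
Slice 4: Δl = 2.4/cos35.6° = 2.952 m; N'_4 = 47·cos35.6° = 38.2; c'Δl = 10.92; W sinα = 27.4
Σc'Δl = 29.4 kN/m; ΣN' = 188.3 kN/m; ΣW sinα = 54.1 kN/m
Resisting = 29.4 + 188.3·tan27.6° = 29.4 + 98.4 = 127.9 kN/m
FS = 127.9 / 54.1 = 2.363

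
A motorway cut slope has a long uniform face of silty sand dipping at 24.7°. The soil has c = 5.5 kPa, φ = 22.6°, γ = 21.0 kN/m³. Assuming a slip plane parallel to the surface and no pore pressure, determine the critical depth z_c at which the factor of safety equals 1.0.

z_c = 7.26 m

Setting FS = 1.00 in FS = [c + γz cos²β tanφ] / [γz sinβ cosβ] and solving for z:
z = c / [γ cosβ (FS·sinβ − cosβ·tanφ)]
  = 5.5 / [21.0·cos24.7°·(1.00·sin24.7° − cos24.7°·tan22.6°)]
  = 5.5 / [21.0·0.9085·(1.00·0.4179 − 0.9085·0.4163)]
  = 5.5 / 0.7573 = 7.263 m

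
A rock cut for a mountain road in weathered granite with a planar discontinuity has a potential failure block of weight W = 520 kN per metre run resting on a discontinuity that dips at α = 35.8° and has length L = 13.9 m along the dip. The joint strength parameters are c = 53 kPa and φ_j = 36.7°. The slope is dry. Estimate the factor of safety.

FS = 3.46

Resolving the block weight along and normal to the plane and applying the Mohr–Coulomb strength on the joint:
N' = W cosα = 520·cos35.8° = 421.8 kN/m
Driving force T = W sinα = 520·sin35.8° = 304.2 kN/m
Resisting force R = c·L + N'·tanφ_j = 53·13.9 + 421.8·tan36.7° = 736.7 + 314.4 = 1051.1 kN/m
FS = R / T = 1051.1 / 304.2 = 3.455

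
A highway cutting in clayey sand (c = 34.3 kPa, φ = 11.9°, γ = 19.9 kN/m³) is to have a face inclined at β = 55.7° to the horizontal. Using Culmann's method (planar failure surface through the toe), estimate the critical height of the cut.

Culmann's analysis gives the critical failure plane at α_cr = (β + φ)/2 = (55.7 + 11.9)/2 = 33.8°, and the critical height
H_c = (4c/γ) · sinβ cosφ / [1 − cos(β − φ)]
    = (4·34.3/19.9) · sin55.7°·cos11.9° / [1 − cos(43.8°)]
    = 6.894 · 0.8261·0.9785 / [1 − 0.7218]
    = 6.894 · 0.8083 / 0.2782
    = 20.03 m

H_c = 20.03 m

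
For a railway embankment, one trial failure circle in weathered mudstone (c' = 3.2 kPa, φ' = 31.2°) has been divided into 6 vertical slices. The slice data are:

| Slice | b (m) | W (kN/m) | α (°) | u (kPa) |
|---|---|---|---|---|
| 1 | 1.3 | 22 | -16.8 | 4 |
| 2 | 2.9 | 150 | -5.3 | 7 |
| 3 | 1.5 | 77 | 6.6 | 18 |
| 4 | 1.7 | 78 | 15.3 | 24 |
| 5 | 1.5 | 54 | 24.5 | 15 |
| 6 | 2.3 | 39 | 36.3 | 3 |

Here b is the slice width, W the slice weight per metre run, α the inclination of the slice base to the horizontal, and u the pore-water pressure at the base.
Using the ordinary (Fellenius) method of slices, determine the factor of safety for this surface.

FS = 3.74

Ordinary method of slices: FS = Σ[c'·Δl_i + (W_i cosα_i − u_i·Δl_i)·tanφ'] / Σ W_i sinα_i, with Δl_i = b_i / cosα_i.
Slice 1: Δl = 1.3/cos(-16.8°) = 1.358 m; N'_1 = 22·cos(-16.8°) − 4·1.358 = 15.6; c'Δl = 4.35; W sinα = -6.4
Slice 2: Δl = 2.9/cos(-5.3°) = 2.912 m; N'_2 = 150·cos(-5.3°) − 7·2.912 = 129.0; c'Δl = 9.32; W sinα = -13.9
Slice 3: Δl = 1.5/cos6.6° = 1.510 m; N'_3 = 77·cos6.6° − 18·1.510 = 49.3; c'Δl = 4.83; W sinα = 8.9
Slice 4: Δl = 1.7/cos15.3° = 1.762 m; N'_4 = 78·cos15.3° − 24·1.762 = 32.9; c'Δl = 5.64; W sinα = 20.6
Slice 5: Δl = 1.5/cos24.5° = 1.648 m; N'_5 = 54·cos24.5° − 15·1.648 = 24.4; c'Δl = 5.27; W sinα = 22.4
Slice 6: Δl = 2.3/cos36.3° = 2.854 m; N'_6 = 39·cos36.3° − 3·2.854 = 22.9; c'Δl = 9.13; W sinα = 23.1
Σc'Δl = 38.5 kN/m; ΣN' = 274.1 kN/m; ΣW sinα = 54.7 kN/m
Resisting = 38.5 + 274.1·tan31.2° = 38.5 + 166.0 = 204.6 kN/m
FS = 204.6 / 54.7 = 3.740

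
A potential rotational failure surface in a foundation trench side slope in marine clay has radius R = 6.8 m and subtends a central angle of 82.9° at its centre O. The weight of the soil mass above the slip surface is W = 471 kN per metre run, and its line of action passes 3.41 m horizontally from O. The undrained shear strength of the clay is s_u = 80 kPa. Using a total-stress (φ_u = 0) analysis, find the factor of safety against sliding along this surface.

Taking moments about the centre O, the resisting moment is provided by the undrained shear strength acting along the arc:
Arc length L_a = R·θ = 6.8·(82.9°·π/180) = 6.8·1.4469 = 9.84 m
M_R = s_u·L_a·R = 80·9.84·6.8 = 5352.3 kN·m/m
M_D = W·d = 471·3.41 = 1606.1 kN·m/m
FS = M_R / M_D = 5352.3 / 1606.1 = 3.332

FS = 3.33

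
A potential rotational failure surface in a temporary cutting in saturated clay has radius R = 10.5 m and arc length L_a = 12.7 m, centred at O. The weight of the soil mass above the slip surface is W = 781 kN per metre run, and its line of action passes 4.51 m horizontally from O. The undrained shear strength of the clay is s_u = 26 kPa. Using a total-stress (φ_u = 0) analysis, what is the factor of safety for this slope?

Taking moments about the centre O, the resisting moment is provided by the undrained shear strength acting along the arc:
M_R = s_u·L_a·R = 26·12.70·10.5 = 3467.1 kN·m/m
M_D = W·d = 781·4.51 = 3522.3 kN·m/m
FS = M_R / M_D = 3467.1 / 3522.3 = 0.984

FS = 0.98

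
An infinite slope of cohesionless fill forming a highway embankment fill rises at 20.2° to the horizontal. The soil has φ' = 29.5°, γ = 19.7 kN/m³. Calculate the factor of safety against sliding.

For a dry cohesionless infinite slope the factor of safety is FS = tanφ' / tanβ.
FS = tan29.5° / tan20.2° = 0.5658 / 0.3679 = 1.538

FS = 1.54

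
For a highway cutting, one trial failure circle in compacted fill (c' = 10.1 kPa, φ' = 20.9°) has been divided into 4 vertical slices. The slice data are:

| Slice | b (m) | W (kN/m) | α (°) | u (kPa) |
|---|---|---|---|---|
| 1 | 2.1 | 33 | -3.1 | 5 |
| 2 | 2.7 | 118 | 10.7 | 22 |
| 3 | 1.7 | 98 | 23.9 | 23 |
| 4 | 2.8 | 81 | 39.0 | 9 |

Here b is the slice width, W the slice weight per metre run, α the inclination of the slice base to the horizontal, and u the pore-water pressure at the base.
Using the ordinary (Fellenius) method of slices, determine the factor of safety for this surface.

Ordinary method of slices: FS = Σ[c'·Δl_i + (W_i cosα_i − u_i·Δl_i)·tanφ'] / Σ W_i sinα_i, with Δl_i = b_i / cosα_i.
Slice 1: Δl = 2.1/cos(-3.1°) = 2.103 m; N'_1 = 33·cos(-3.1°) − 5·2.103 = 22.4; c'Δl = 21.24; W sinα = -1.8
Slice 2: Δl = 2.7/cos10.7° = 2.748 m; N'_2 = 118·cos10.7° − 22·2.748 = 55.5; c'Δl = 27.75; W sinα = 21.9
Slice 3: Δl = 1.7/cos23.9° = 1.859 m; N'_3 = 98·cos23.9° − 23·1.859 = 46.8; c'Δl = 18.78; W sinα = 39.7
Slice 4: Δl = 2.8/cos39.0° = 3.603 m; N'_4 = 81·cos39.0° − 9·3.603 = 30.5; c'Δl = 36.39; W sinα = 51.0
Σc'Δl = 104.2 kN/m; ΣN' = 155.3 kN/m; ΣW sinα = 110.8 kN/m
Resisting = 104.2 + 155.3·tan20.9° = 104.2 + 59.3 = 163.5 kN/m
FS = 163.5 / 110.8 = 1.475

FS = 1.48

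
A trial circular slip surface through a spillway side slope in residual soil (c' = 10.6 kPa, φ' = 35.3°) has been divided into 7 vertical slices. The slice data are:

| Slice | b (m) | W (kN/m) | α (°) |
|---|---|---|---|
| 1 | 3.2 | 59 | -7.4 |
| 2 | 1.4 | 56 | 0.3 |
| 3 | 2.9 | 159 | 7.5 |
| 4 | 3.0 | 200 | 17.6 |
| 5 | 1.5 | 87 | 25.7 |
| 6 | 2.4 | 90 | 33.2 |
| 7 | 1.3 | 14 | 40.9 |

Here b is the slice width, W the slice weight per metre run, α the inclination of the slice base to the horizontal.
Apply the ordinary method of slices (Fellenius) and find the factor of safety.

FS = 3.67

Ordinary method of slices: FS = Σ[c'·Δl_i + (W_i cosα_i)·tanφ'] / Σ W_i sinα_i, with Δl_i = b_i / cosα_i.
Slice 1: Δl = 3.2/cos(-7.4°) = 3.227 m; N'_1 = 59·cos(-7.4°) = 58.5; c'Δl = 34.20; W sinα = -7.6
Slice 2: Δl = 1.4/cos0.3° = 1.400 m; N'_2 = 56·cos0.3° = 56.0; c'Δl = 14.84; W sinα = 0.3
Slice 3: Δl = 2.9/cos7.5° = 2.925 m; N'_3 = 159·cos7.5° = 157.6; c'Δl = 31.01; W sinα = 20.8
Slice 4: Δl = 3.0/cos17.6° = 3.147 m; N'_4 = 200·cos17.6° = 190.6; c'Δl = 33.36; W sinα = 60.5
Slice 5: Δl = 1.5/cos25.7° = 1.665 m; N'_5 = 87·cos25.7° = 78.4; c'Δl = 17.65; W sinα = 37.7
Slice 6: Δl = 2.4/cos33.2° = 2.868 m; N'_6 = 90·cos33.2° = 75.3; c'Δl = 30.40; W sinα = 49.3
Slice 7: Δl = 1.3/cos40.9° = 1.720 m; N'_7 = 14·cos40.9° = 10.6; c'Δl = 18.23; W sinα = 9.2
Σc'Δl = 179.7 kN/m; ΣN' = 627.1 kN/m; ΣW sinα = 170.1 kN/m
Resisting = 179.7 + 627.1·tan35.3° = 179.7 + 444.0 = 623.7 kN/m
FS = 623.7 / 170.1 = 3.667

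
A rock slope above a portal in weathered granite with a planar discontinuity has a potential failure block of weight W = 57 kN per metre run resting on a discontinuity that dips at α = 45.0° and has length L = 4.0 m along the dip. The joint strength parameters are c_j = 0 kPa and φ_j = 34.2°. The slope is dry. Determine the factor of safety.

Resolving the block weight along and normal to the plane and applying the Mohr–Coulomb strength on the joint:
N' = W cosα = 57·cos45.0° = 40.3 kN/m
Driving force T = W sinα = 57·sin45.0° = 40.3 kN/m
Resisting force R = c_j·L + N'·tanφ_j = 0·4.0 + 40.3·tan34.2° = 0.0 + 27.4 = 27.4 kN/m
FS = R / T = 27.4 / 40.3 = 0.680

FS = 0.68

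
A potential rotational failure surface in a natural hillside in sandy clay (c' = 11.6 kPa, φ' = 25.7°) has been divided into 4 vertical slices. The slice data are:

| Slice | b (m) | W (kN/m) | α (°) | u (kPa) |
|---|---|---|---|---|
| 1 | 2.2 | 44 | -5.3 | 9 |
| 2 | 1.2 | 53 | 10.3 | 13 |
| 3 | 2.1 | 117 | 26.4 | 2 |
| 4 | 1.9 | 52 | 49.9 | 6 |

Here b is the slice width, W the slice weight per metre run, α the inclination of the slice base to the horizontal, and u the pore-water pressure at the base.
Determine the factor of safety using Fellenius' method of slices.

FS = 1.91

Ordinary method of slices: FS = Σ[c'·Δl_i + (W_i cosα_i − u_i·Δl_i)·tanφ'] / Σ W_i sinα_i, with Δl_i = b_i / cosα_i.
Slice 1: Δl = 2.2/cos(-5.3°) = 2.209 m; N'_1 = 44·cos(-5.3°) − 9·2.209 = 23.9; c'Δl = 25.63; W sinα = -4.1
Slice 2: Δl = 1.2/cos10.3° = 1.220 m; N'_2 = 53·cos10.3° − 13·1.220 = 36.3; c'Δl = 14.15; W sinα = 9.5
Slice 3: Δl = 2.1/cos26.4° = 2.345 m; N'_3 = 117·cos26.4° − 2·2.345 = 100.1; c'Δl = 27.20; W sinα = 52.0
Slice 4: Δl = 1.9/cos49.9° = 2.950 m; N'_4 = 52·cos49.9° − 6·2.950 = 15.8; c'Δl = 34.22; W sinα = 39.8
Σc'Δl = 101.2 kN/m; ΣN' = 176.1 kN/m; ΣW sinα = 97.2 kN/m
Resisting = 101.2 + 176.1·tan25.7° = 101.2 + 84.8 = 186.0 kN/m
FS = 186.0 / 97.2 = 1.913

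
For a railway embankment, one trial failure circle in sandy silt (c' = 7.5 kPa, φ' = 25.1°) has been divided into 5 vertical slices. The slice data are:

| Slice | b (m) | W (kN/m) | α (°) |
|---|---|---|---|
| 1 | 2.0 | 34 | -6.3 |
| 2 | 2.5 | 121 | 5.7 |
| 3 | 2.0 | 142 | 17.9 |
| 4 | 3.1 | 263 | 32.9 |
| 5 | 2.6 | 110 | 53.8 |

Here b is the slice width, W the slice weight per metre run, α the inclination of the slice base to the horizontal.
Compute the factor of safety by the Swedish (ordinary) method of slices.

Ordinary method of slices: FS = Σ[c'·Δl_i + (W_i cosα_i)·tanφ'] / Σ W_i sinα_i, with Δl_i = b_i / cosα_i.
Slice 1: Δl = 2.0/cos(-6.3°) = 2.012 m; N'_1 = 34·cos(-6.3°) = 33.8; c'Δl = 15.09; W sinα = -3.7
Slice 2: Δl = 2.5/cos5.7° = 2.512 m; N'_2 = 121·cos5.7° = 120.4; c'Δl = 18.84; W sinα = 12.0
Slice 3: Δl = 2.0/cos17.9° = 2.102 m; N'_3 = 142·cos17.9° = 135.1; c'Δl = 15.76; W sinα = 43.6
Slice 4: Δl = 3.1/cos32.9° = 3.692 m; N'_4 = 263·cos32.9° = 220.8; c'Δl = 27.69; W sinα = 142.9
Slice 5: Δl = 2.6/cos53.8° = 4.402 m; N'_5 = 110·cos53.8° = 65.0; c'Δl = 33.02; W sinα = 88.8
Σc'Δl = 110.4 kN/m; ΣN' = 575.1 kN/m; ΣW sinα = 283.6 kN/m
Resisting = 110.4 + 575.1·tan25.1° = 110.4 + 269.4 = 379.8 kN/m
FS = 379.8 / 283.6 = 1.339

FS = 1.34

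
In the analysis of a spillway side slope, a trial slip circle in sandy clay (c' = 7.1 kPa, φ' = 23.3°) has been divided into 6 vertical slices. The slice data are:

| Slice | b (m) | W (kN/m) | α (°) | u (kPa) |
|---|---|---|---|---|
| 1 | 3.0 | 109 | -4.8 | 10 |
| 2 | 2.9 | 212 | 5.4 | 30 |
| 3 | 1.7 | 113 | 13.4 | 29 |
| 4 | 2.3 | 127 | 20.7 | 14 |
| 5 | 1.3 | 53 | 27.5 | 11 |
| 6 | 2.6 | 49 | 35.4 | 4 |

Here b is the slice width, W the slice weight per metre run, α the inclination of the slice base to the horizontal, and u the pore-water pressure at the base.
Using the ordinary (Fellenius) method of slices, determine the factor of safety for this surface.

Ordinary method of slices: FS = Σ[c'·Δl_i + (W_i cosα_i − u_i·Δl_i)·tanφ'] / Σ W_i sinα_i, with Δl_i = b_i / cosα_i.
Slice 1: Δl = 3.0/cos(-4.8°) = 3.011 m; N'_1 = 109·cos(-4.8°) − 10·3.011 = 78.5; c'Δl = 21.37; W sinα = -9.1
Slice 2: Δl = 2.9/cos5.4° = 2.913 m; N'_2 = 212·cos5.4° − 30·2.913 = 123.7; c'Δl = 20.68; W sinα = 20.0
Slice 3: Δl = 1.7/cos13.4° = 1.748 m; N'_3 = 113·cos13.4° − 29·1.748 = 59.2; c'Δl = 12.41; W sinα = 26.2
Slice 4: Δl = 2.3/cos20.7° = 2.459 m; N'_4 = 127·cos20.7° − 14·2.459 = 84.4; c'Δl = 17.46; W sinα = 44.9
Slice 5: Δl = 1.3/cos27.5° = 1.466 m; N'_5 = 53·cos27.5° − 11·1.466 = 30.9; c'Δl = 10.41; W sinα = 24.5
Slice 6: Δl = 2.6/cos35.4° = 3.190 m; N'_6 = 49·cos35.4° − 4·3.190 = 27.2; c'Δl = 22.65; W sinα = 28.4
Σc'Δl = 105.0 kN/m; ΣN' = 403.9 kN/m; ΣW sinα = 134.8 kN/m
Resisting = 105.0 + 403.9·tan23.3° = 105.0 + 173.9 = 278.9 kN/m
FS = 278.9 / 134.8 = 2.070

FS = 2.07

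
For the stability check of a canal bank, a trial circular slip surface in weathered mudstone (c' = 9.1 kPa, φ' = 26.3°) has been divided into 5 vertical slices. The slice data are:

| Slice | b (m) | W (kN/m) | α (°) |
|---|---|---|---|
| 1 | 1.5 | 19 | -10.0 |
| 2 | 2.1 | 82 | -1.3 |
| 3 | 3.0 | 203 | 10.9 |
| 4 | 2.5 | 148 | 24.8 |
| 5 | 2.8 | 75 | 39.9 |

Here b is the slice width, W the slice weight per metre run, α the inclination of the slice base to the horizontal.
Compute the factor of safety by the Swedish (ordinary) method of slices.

Ordinary method of slices: FS = Σ[c'·Δl_i + (W_i cosα_i)·tanφ'] / Σ W_i sinα_i, with Δl_i = b_i / cosα_i.
Slice 1: Δl = 1.5/cos(-10.0°) = 1.523 m; N'_1 = 19·cos(-10.0°) = 18.7; c'Δl = 13.86; W sinα = -3.3
Slice 2: Δl = 2.1/cos(-1.3°) = 2.101 m; N'_2 = 82·cos(-1.3°) = 82.0; c'Δl = 19.11; W sinα = -1.9
Slice 3: Δl = 3.0/cos10.9° = 3.055 m; N'_3 = 203·cos10.9° = 199.3; c'Δl = 27.80; W sinα = 38.4
Slice 4: Δl = 2.5/cos24.8° = 2.754 m; N'_4 = 148·cos24.8° = 134.4; c'Δl = 25.06; W sinα = 62.1
Slice 5: Δl = 2.8/cos39.9° = 3.650 m; N'_5 = 75·cos39.9° = 57.5; c'Δl = 33.21; W sinα = 48.1
Σc'Δl = 119.1 kN/m; ΣN' = 491.9 kN/m; ΣW sinα = 143.4 kN/m
Resisting = 119.1 + 491.9·tan26.3° = 119.1 + 243.1 = 362.2 kN/m
FS = 362.2 / 143.4 = 2.525

FS = 2.53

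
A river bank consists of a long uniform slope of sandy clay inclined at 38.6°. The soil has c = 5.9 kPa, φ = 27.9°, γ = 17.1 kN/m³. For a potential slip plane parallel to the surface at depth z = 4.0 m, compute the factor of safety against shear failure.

FS = 0.84

For an infinite slope with a slip plane parallel to the surface (no pore pressure): FS = [c + γz cos²β tanφ] / [γz sinβ cosβ].
γz = 17.1·4.0 = 68.40 kN/m²
Numerator = 5.9 + 68.40·cos²38.6°·tan27.9° = 5.9 + 68.40·0.6108·0.5295 = 28.020 kPa
Denominator = 68.40·sin38.6°·cos38.6° = 68.40·0.6239·0.7815 = 33.350 kPa
FS = 28.020 / 33.350 = 0.840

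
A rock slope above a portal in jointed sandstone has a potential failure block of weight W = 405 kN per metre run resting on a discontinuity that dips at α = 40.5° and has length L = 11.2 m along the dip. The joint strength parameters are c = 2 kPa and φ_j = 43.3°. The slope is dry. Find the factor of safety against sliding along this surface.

FS = 1.19

Resolving the block weight along and normal to the plane and applying the Mohr–Coulomb strength on the joint:
N' = W cosα = 405·cos40.5° = 308.0 kN/m
Driving force T = W sinα = 405·sin40.5° = 263.0 kN/m
Resisting force R = c·L + N'·tanφ_j = 2·11.2 + 308.0·tan43.3° = 22.4 + 290.2 = 312.6 kN/m
FS = R / T = 312.6 / 263.0 = 1.189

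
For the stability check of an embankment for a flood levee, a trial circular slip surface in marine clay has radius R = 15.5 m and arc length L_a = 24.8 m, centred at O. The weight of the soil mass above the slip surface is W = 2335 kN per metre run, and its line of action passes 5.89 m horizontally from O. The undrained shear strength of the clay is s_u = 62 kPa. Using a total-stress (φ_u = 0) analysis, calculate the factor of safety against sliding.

FS = 1.73

Taking moments about the centre O, the resisting moment is provided by the undrained shear strength acting along the arc:
M_R = s_u·L_a·R = 62·24.80·15.5 = 23832.8 kN·m/m
M_D = W·d = 2335·5.89 = 13753.1 kN·m/m
FS = M_R / M_D = 23832.8 / 13753.1 = 1.733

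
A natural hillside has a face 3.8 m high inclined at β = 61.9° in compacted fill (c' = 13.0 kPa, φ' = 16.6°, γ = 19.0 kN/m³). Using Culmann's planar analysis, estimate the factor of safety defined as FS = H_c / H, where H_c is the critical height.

FS = 2.05

H_c = (4c'/γ) · sinβ cosφ' / [1 − cos(β − φ')]
    = (4·13.0/19.0) · sin61.9°·cos16.6° / [1 − cos45.3°]
    = 2.737 · 0.8454 / 0.2966 = 7.80 m
FS = H_c / H = 7.80 / 3.8 = 2.053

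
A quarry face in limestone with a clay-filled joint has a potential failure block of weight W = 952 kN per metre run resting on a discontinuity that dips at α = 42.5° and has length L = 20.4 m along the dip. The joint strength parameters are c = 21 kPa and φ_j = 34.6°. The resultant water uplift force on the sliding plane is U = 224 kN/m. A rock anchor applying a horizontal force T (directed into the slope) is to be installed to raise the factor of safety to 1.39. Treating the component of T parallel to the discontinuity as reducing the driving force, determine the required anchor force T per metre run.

T = 91 kN/m

Resolving forces along and normal to the sliding plane, with the horizontal anchor force T adding T·sinα to the effective normal force and T·cosα acting up the plane against the driving force:
FS = [cL + (W cosα − U + T sinα) tanφ_j] / [W sinα − T cosα]
Without the anchor: N' = 477.9 kN/m, driving T_d = 643.2 kN/m, resisting R = 21·20.4 + 477.9·tan34.6° = 758.1 kN/m, FS = 1.18.
Setting FS = 1.39 and solving for T:
1.39·(643.2 − T cos42.5°) = 758.1 + T sin42.5°·tan34.6°
T·(sin42.5°·tan34.6° + 1.39·cos42.5°) = 1.39·643.2 − 758.1
T·(0.6756·0.6899 + 1.39·0.7373) = 894.0 − 758.1 = 135.9
T·1.4909 = 135.9
T = 91.2 kN/m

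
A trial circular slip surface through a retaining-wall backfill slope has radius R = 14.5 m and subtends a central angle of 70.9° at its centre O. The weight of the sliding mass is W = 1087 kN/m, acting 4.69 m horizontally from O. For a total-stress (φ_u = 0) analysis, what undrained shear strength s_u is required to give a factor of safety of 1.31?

s_u = 25.7 kPa

FS = s_u·L_a·R / (W·d), so s_u = FS·W·d / (L_a·R).
Arc length L_a = R·θ = 14.5·(70.9°·π/180) = 14.5·1.2374 = 17.94 m
s_u = 1.31·1087·4.69 / (17.94·14.5) = 6678.4 / 260.17 = 25.67 kPa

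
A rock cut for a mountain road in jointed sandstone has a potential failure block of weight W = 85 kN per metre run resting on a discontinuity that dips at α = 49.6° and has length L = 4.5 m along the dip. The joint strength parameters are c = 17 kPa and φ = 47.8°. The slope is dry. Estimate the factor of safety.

FS = 2.12

Resolving the block weight along and normal to the plane and applying the Mohr–Coulomb strength on the joint:
N' = W cosα = 85·cos49.6° = 55.1 kN/m
Driving force T = W sinα = 85·sin49.6° = 64.7 kN/m
Resisting force R = c·L + N'·tanφ = 17·4.5 + 55.1·tan47.8° = 76.5 + 60.8 = 137.3 kN/m
FS = R / T = 137.3 / 64.7 = 2.120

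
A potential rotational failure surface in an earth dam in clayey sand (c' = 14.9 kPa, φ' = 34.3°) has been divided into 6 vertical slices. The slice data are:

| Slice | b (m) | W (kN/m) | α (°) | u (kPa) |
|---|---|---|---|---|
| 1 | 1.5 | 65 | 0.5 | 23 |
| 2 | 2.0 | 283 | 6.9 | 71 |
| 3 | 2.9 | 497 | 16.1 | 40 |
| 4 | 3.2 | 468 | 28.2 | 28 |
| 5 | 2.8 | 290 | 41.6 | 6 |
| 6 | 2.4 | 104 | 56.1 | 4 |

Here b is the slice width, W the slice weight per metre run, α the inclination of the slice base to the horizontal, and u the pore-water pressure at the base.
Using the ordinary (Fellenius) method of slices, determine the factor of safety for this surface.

Ordinary method of slices: FS = Σ[c'·Δl_i + (W_i cosα_i − u_i·Δl_i)·tanφ'] / Σ W_i sinα_i, with Δl_i = b_i / cosα_i.
Slice 1: Δl = 1.5/cos0.5° = 1.500 m; N'_1 = 65·cos0.5° − 23·1.500 = 30.5; c'Δl = 22.35; W sinα = 0.6
Slice 2: Δl = 2.0/cos6.9° = 2.015 m; N'_2 = 283·cos6.9° − 71·2.015 = 137.9; c'Δl = 30.02; W sinα = 34.0
Slice 3: Δl = 2.9/cos16.1° = 3.018 m; N'_3 = 497·cos16.1° − 40·3.018 = 356.8; c'Δl = 44.97; W sinα = 137.8
Slice 4: Δl = 3.2/cos28.2° = 3.631 m; N'_4 = 468·cos28.2° − 28·3.631 = 310.8; c'Δl = 54.10; W sinα = 221.2
Slice 5: Δl = 2.8/cos41.6° = 3.744 m; N'_5 = 290·cos41.6° − 6·3.744 = 194.4; c'Δl = 55.79; W sinα = 192.5
Slice 6: Δl = 2.4/cos56.1° = 4.303 m; N'_6 = 104·cos56.1° − 4·4.303 = 40.8; c'Δl = 64.12; W sinα = 86.3
Σc'Δl = 271.3 kN/m; ΣN' = 1071.2 kN/m; ΣW sinα = 672.4 kN/m
Resisting = 271.3 + 1071.2·tan34.3° = 271.3 + 730.7 = 1002.0 kN/m
FS = 1002.0 / 672.4 = 1.490

FS = 1.49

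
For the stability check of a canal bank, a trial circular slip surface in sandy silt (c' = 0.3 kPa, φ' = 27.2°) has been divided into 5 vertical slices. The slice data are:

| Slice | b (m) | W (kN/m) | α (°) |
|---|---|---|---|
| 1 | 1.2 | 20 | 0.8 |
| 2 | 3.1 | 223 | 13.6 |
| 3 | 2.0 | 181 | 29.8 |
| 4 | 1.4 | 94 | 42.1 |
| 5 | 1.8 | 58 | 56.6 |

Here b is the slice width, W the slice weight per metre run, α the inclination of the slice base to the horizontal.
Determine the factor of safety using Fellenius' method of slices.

FS = 1.02

Ordinary method of slices: FS = Σ[c'·Δl_i + (W_i cosα_i)·tanφ'] / Σ W_i sinα_i, with Δl_i = b_i / cosα_i.
Slice 1: Δl = 1.2/cos0.8° = 1.200 m; N'_1 = 20·cos0.8° = 20.0; c'Δl = 0.36; W sinα = 0.3
Slice 2: Δl = 3.1/cos13.6° = 3.189 m; N'_2 = 223·cos13.6° = 216.7; c'Δl = 0.96; W sinα = 52.4
Slice 3: Δl = 2.0/cos29.8° = 2.305 m; N'_3 = 181·cos29.8° = 157.1; c'Δl = 0.69; W sinα = 90.0
Slice 4: Δl = 1.4/cos42.1° = 1.887 m; N'_4 = 94·cos42.1° = 69.7; c'Δl = 0.57; W sinα = 63.0
Slice 5: Δl = 1.8/cos56.6° = 3.270 m; N'_5 = 58·cos56.6° = 31.9; c'Δl = 0.98; W sinα = 48.4
Σc'Δl = 3.6 kN/m; ΣN' = 495.5 kN/m; ΣW sinα = 254.1 kN/m
Resisting = 3.6 + 495.5·tan27.2° = 3.6 + 254.6 = 258.2 kN/m
FS = 258.2 / 254.1 = 1.016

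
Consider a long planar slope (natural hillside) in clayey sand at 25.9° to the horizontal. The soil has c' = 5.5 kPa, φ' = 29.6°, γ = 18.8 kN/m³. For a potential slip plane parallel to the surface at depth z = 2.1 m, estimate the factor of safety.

FS = 1.52

For an infinite slope with a slip plane parallel to the surface (no pore pressure): FS = [c' + γz cos²β tanφ'] / [γz sinβ cosβ].
γz = 18.8·2.1 = 39.48 kN/m²
Numerator = 5.5 + 39.48·cos²25.9°·tan29.6° = 5.5 + 39.48·0.8092·0.5681 = 23.649 kPa
Denominator = 39.48·sin25.9°·cos25.9° = 39.48·0.4368·0.8996 = 15.513 kPa
FS = 23.649 / 15.513 = 1.524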